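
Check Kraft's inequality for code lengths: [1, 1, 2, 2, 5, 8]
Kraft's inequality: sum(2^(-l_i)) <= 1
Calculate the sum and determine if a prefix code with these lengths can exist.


Sum = 2^(-1) + 2^(-1) + 2^(-2) + 2^(-2) + 2^(-5) + 2^(-8)
    = 0.5 + 0.5 + 0.25 + 0.25 + 0.03125 + 0.00390625
    = 393/256 = 1.53515625
Since 1.53515625 > 1, Kraft's inequality is NOT satisfied.
A prefix code with these lengths CANNOT exist.

Kraft sum = 1.53515625. Not satisfied.


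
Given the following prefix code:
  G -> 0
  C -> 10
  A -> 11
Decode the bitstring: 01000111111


Decoding step by step:
Bits 0 -> G
Bits 10 -> C
Bits 0 -> G
Bits 0 -> G
Bits 11 -> A
Bits 11 -> A
Bits 11 -> A


Decoded message: GCGGAAA


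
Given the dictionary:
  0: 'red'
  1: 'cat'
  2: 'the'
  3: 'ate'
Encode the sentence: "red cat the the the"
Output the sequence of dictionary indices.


Look up each word in the dictionary:
  'red' -> 0
  'cat' -> 1
  'the' -> 2
  'the' -> 2
  'the' -> 2

Encoded: [0, 1, 2, 2, 2]


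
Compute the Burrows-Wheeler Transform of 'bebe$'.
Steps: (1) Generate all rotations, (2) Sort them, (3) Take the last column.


Rotations (sorted):
  0: $bebe -> last char: e
  1: be$be -> last char: e
  2: bebe$ -> last char: $
  3: e$beb -> last char: b
  4: ebe$b -> last char: b


BWT = ee$bb


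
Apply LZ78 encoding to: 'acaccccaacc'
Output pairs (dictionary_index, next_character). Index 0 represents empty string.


LZ78 encoding steps:
Dictionary: {0: ''}
Step 1: w='' (idx 0), next='a' -> output (0, 'a'), add 'a' as idx 1
Step 2: w='' (idx 0), next='c' -> output (0, 'c'), add 'c' as idx 2
Step 3: w='a' (idx 1), next='c' -> output (1, 'c'), add 'ac' as idx 3
Step 4: w='c' (idx 2), next='c' -> output (2, 'c'), add 'cc' as idx 4
Step 5: w='c' (idx 2), next='a' -> output (2, 'a'), add 'ca' as idx 5
Step 6: w='ac' (idx 3), next='c' -> output (3, 'c'), add 'acc' as idx 6


Encoded: [(0, 'a'), (0, 'c'), (1, 'c'), (2, 'c'), (2, 'a'), (3, 'c')]


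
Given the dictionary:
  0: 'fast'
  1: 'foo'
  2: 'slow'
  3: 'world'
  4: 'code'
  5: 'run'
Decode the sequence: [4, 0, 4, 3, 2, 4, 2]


Look up each index in the dictionary:
  4 -> 'code'
  0 -> 'fast'
  4 -> 'code'
  3 -> 'world'
  2 -> 'slow'
  4 -> 'code'
  2 -> 'slow'

Decoded: "code fast code world slow code slow"


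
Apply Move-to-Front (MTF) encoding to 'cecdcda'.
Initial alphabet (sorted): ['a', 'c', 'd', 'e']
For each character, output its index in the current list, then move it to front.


MTF encoding:
'c': index 1 in ['a', 'c', 'd', 'e'] -> ['c', 'a', 'd', 'e']
'e': index 3 in ['c', 'a', 'd', 'e'] -> ['e', 'c', 'a', 'd']
'c': index 1 in ['e', 'c', 'a', 'd'] -> ['c', 'e', 'a', 'd']
'd': index 3 in ['c', 'e', 'a', 'd'] -> ['d', 'c', 'e', 'a']
'c': index 1 in ['d', 'c', 'e', 'a'] -> ['c', 'd', 'e', 'a']
'd': index 1 in ['c', 'd', 'e', 'a'] -> ['d', 'c', 'e', 'a']
'a': index 3 in ['d', 'c', 'e', 'a'] -> ['a', 'd', 'c', 'e']


Output: [1, 3, 1, 3, 1, 1, 3]


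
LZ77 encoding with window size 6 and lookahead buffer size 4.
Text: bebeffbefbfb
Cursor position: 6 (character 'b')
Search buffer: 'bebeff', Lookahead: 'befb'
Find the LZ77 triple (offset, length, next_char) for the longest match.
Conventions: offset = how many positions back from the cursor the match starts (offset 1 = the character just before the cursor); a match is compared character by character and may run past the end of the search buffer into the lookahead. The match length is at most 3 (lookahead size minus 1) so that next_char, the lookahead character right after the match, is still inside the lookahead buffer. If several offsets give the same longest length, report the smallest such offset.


Try each offset into the search buffer:
  offset=1 (pos 5, char 'f'): match length 0
  offset=2 (pos 4, char 'f'): match length 0
  offset=3 (pos 3, char 'e'): match length 0
  offset=4 (pos 2, char 'b'): match length 3
  offset=5 (pos 1, char 'e'): match length 0
  offset=6 (pos 0, char 'b'): match length 2
Longest match has length 3 at offset 4.
next_char = character at position 6 + 3 = 9 -> 'b'

Best match: offset=4, length=3 (matching 'bef' starting at position 2)
LZ77 triple: (4, 3, 'b')


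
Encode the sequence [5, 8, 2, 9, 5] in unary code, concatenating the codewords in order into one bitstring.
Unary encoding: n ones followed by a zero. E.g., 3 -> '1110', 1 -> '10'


Encode each number as n ones followed by a terminating 0:
  5 -> 111110 (6 bits)
  8 -> 111111110 (9 bits)
  2 -> 110 (3 bits)
  9 -> 1111111110 (10 bits)
  5 -> 111110 (6 bits)
Total length = 6 + 9 + 3 + 10 + 6 = 34 bits.

Unary([5, 8, 2, 9, 5]) = 1111101111111101101111111110111110 (34 bits)


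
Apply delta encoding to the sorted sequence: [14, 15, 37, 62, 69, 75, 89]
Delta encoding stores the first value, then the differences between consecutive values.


First value: 14
Deltas:
  15 - 14 = 1
  37 - 15 = 22
  62 - 37 = 25
  69 - 62 = 7
  75 - 69 = 6
  89 - 75 = 14


Delta encoded: [14, 1, 22, 25, 7, 6, 14]


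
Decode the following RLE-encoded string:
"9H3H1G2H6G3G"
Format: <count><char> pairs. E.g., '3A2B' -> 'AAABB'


Expanding each <count><char> pair:
  9H -> 'HHHHHHHHH'
  3H -> 'HHH'
  1G -> 'G'
  2H -> 'HH'
  6G -> 'GGGGGG'
  3G -> 'GGG'

Decoded = HHHHHHHHHHHHGHHGGGGGGGGG


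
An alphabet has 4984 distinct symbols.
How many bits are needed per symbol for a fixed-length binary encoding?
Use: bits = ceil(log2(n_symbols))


log2(4984) = 12.2831
Bracket: 2^12 = 4096 < 4984 <= 2^13 = 8192
So ceil(log2(4984)) = 13

bits = ceil(log2(4984)) = ceil(12.2831) = 13 bits


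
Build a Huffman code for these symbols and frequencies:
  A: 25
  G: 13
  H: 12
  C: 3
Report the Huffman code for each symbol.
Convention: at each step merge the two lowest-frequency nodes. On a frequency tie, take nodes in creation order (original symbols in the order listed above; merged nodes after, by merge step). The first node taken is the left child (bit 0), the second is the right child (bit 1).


Huffman tree construction:
Step 1: Merge C(3) + H(12) = 15
Step 2: Merge G(13) + (C+H)(15) = 28
Step 3: Merge A(25) + (G+(C+H))(28) = 53
Read each symbol's code off the tree from the root (left child = 0, right child = 1).

Codes:
  A: 0 (length 1)
  G: 10 (length 2)
  H: 111 (length 3)
  C: 110 (length 3)
Average code length: 96/53 = 1.8113 bits/symbol


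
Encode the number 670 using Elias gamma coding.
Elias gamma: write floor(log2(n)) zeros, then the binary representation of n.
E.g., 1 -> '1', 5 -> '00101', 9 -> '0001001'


num_bits = floor(log2(670)) + 1 = 10
leading_zeros = num_bits - 1 = 9
binary(670) = 1010011110

Elias gamma(670) = '000000000' + '1010011110' = 0000000001010011110 (19 bits)


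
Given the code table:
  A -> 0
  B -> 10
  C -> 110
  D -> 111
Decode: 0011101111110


Decoding:
0 -> A
0 -> A
111 -> D
0 -> A
111 -> D
111 -> D
0 -> A


Result: AADADDA


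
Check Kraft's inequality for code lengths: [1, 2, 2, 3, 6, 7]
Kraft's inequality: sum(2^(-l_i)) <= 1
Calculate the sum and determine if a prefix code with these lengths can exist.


Sum = 2^(-1) + 2^(-2) + 2^(-2) + 2^(-3) + 2^(-6) + 2^(-7)
    = 0.5 + 0.25 + 0.25 + 0.125 + 0.015625 + 0.0078125
    = 147/128 = 1.1484375
Since 1.1484375 > 1, Kraft's inequality is NOT satisfied.
A prefix code with these lengths CANNOT exist.

Kraft sum = 1.1484375. Not satisfied.


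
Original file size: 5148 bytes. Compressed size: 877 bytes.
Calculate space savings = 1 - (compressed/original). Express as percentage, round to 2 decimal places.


ratio = compressed/original = 877/5148 = 0.170357
savings = 1 - ratio = 1 - 0.170357 = 0.829643
as a percentage: 0.829643 * 100 = 82.96%

Space savings = 1 - 877/5148 = 82.96%


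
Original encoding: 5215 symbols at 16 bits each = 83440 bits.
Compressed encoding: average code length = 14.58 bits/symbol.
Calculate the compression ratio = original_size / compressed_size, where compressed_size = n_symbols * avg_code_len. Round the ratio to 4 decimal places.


original_size = n_symbols * orig_bits = 5215 * 16 = 83440 bits
compressed_size = n_symbols * avg_code_len = 5215 * 14.58 = 76034.7 bits
ratio = original_size / compressed_size = 83440 / 76034.7 = 1.0974

Compression ratio = 1.0974


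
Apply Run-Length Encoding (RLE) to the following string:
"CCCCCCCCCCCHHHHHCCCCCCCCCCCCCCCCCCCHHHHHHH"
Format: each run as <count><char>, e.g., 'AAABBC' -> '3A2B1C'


Scanning runs left to right:
  i=0: run of 'C' x 11 -> '11C'
  i=11: run of 'H' x 5 -> '5H'
  i=16: run of 'C' x 19 -> '19C'
  i=35: run of 'H' x 7 -> '7H'

RLE = 11C5H19C7H


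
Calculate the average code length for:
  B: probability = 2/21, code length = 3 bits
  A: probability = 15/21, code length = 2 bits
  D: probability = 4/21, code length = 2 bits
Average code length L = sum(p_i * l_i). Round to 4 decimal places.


Weighted contributions p_i * l_i:
  B: (2/21) * 3 = 6/21
  A: (15/21) * 2 = 30/21
  D: (4/21) * 2 = 8/21
Sum = (6 + 30 + 8)/21 = 44/21

L = 44/21 = 2.0952 bits/symbol


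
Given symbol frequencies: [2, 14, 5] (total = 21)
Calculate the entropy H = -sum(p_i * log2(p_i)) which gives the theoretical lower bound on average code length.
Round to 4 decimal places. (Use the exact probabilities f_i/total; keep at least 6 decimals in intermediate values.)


Per-symbol terms -p_i * log2(p_i) with p_i = f_i/21:
  p = 2/21 = 0.095238: log2(p) = -3.392317, -p*log2(p) = 0.323078
  p = 14/21 = 0.666667: log2(p) = -0.584963, -p*log2(p) = 0.389975
  p = 5/21 = 0.238095: log2(p) = -2.070389, -p*log2(p) = 0.492950
H = 0.323078 + 0.389975 + 0.492950 = 1.206003

H = 1.206 bits/symbol


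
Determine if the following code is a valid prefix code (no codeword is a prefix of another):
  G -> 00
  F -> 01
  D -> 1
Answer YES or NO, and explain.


Checking each pair (does one codeword prefix another?):
  G='00' vs F='01': no prefix
  G='00' vs D='1': no prefix
  F='01' vs G='00': no prefix
  F='01' vs D='1': no prefix
  D='1' vs G='00': no prefix
  D='1' vs F='01': no prefix
No violation found over all pairs.

YES -- this is a valid prefix code. No codeword is a prefix of any other codeword.


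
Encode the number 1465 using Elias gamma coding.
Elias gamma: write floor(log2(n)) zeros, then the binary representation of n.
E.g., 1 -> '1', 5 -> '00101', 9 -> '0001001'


num_bits = floor(log2(1465)) + 1 = 11
leading_zeros = num_bits - 1 = 10
binary(1465) = 10110111001

Elias gamma(1465) = '0000000000' + '10110111001' = 000000000010110111001 (21 bits)


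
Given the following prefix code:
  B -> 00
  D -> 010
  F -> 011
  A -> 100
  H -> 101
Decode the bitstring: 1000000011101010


Decoding step by step:
Bits 100 -> A
Bits 00 -> B
Bits 00 -> B
Bits 011 -> F
Bits 101 -> H
Bits 010 -> D


Decoded message: ABBFHD


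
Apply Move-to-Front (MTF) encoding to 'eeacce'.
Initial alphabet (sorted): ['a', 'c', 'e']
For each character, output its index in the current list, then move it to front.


MTF encoding:
'e': index 2 in ['a', 'c', 'e'] -> ['e', 'a', 'c']
'e': index 0 in ['e', 'a', 'c'] -> ['e', 'a', 'c']
'a': index 1 in ['e', 'a', 'c'] -> ['a', 'e', 'c']
'c': index 2 in ['a', 'e', 'c'] -> ['c', 'a', 'e']
'c': index 0 in ['c', 'a', 'e'] -> ['c', 'a', 'e']
'e': index 2 in ['c', 'a', 'e'] -> ['e', 'c', 'a']


Output: [2, 0, 1, 2, 0, 2]


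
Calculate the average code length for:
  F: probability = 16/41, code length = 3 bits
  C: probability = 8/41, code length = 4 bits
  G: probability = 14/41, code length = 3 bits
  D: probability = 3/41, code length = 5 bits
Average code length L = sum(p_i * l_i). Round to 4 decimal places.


Weighted contributions p_i * l_i:
  F: (16/41) * 3 = 48/41
  C: (8/41) * 4 = 32/41
  G: (14/41) * 3 = 42/41
  D: (3/41) * 5 = 15/41
Sum = (48 + 32 + 42 + 15)/41 = 137/41

L = 137/41 = 3.3415 bits/symbol


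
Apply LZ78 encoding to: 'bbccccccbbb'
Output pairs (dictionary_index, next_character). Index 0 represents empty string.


LZ78 encoding steps:
Dictionary: {0: ''}
Step 1: w='' (idx 0), next='b' -> output (0, 'b'), add 'b' as idx 1
Step 2: w='b' (idx 1), next='c' -> output (1, 'c'), add 'bc' as idx 2
Step 3: w='' (idx 0), next='c' -> output (0, 'c'), add 'c' as idx 3
Step 4: w='c' (idx 3), next='c' -> output (3, 'c'), add 'cc' as idx 4
Step 5: w='cc' (idx 4), next='b' -> output (4, 'b'), add 'ccb' as idx 5
Step 6: w='b' (idx 1), next='b' -> output (1, 'b'), add 'bb' as idx 6


Encoded: [(0, 'b'), (1, 'c'), (0, 'c'), (3, 'c'), (4, 'b'), (1, 'b')]


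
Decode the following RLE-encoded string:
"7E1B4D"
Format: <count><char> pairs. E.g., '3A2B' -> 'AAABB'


Expanding each <count><char> pair:
  7E -> 'EEEEEEE'
  1B -> 'B'
  4D -> 'DDDD'

Decoded = EEEEEEEBDDDD


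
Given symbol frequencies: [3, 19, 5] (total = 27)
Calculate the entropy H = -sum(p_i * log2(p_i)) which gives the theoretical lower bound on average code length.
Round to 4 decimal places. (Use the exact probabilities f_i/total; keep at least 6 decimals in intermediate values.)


Per-symbol terms -p_i * log2(p_i) with p_i = f_i/27:
  p = 3/27 = 0.111111: log2(p) = -3.169925, -p*log2(p) = 0.352214
  p = 19/27 = 0.703704: log2(p) = -0.506960, -p*log2(p) = 0.356750
  p = 5/27 = 0.185185: log2(p) = -2.432959, -p*log2(p) = 0.450548
H = 0.352214 + 0.356750 + 0.450548 = 1.159512

H = 1.1595 bits/symbol


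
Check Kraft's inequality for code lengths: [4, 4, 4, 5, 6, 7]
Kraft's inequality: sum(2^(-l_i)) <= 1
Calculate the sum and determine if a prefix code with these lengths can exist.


Sum = 2^(-4) + 2^(-4) + 2^(-4) + 2^(-5) + 2^(-6) + 2^(-7)
    = 0.0625 + 0.0625 + 0.0625 + 0.03125 + 0.015625 + 0.0078125
    = 31/128 = 0.2421875
Since 0.2421875 <= 1, Kraft's inequality IS satisfied.
A prefix code with these lengths CAN exist.

Kraft sum = 0.2421875. Satisfied.


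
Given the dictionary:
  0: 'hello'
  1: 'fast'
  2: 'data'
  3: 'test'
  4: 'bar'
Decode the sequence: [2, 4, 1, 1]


Look up each index in the dictionary:
  2 -> 'data'
  4 -> 'bar'
  1 -> 'fast'
  1 -> 'fast'

Decoded: "data bar fast fast"


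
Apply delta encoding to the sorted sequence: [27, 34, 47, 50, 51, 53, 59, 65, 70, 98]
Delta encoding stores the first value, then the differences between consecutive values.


First value: 27
Deltas:
  34 - 27 = 7
  47 - 34 = 13
  50 - 47 = 3
  51 - 50 = 1
  53 - 51 = 2
  59 - 53 = 6
  65 - 59 = 6
  70 - 65 = 5
  98 - 70 = 28


Delta encoded: [27, 7, 13, 3, 1, 2, 6, 6, 5, 28]


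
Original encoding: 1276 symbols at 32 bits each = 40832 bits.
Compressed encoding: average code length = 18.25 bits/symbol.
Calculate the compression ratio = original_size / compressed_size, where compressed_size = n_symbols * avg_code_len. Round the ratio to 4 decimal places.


original_size = n_symbols * orig_bits = 1276 * 32 = 40832 bits
compressed_size = n_symbols * avg_code_len = 1276 * 18.25 = 23287.0 bits
ratio = original_size / compressed_size = 40832 / 23287.0 = 1.7534

Compression ratio = 1.7534


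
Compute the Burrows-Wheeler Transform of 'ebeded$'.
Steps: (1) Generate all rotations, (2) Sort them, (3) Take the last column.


Rotations (sorted):
  0: $ebeded -> last char: d
  1: beded$e -> last char: e
  2: d$ebede -> last char: e
  3: ded$ebe -> last char: e
  4: ebeded$ -> last char: $
  5: ed$ebed -> last char: d
  6: eded$eb -> last char: b


BWT = deee$db


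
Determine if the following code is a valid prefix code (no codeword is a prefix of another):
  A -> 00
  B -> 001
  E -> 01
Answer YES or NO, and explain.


Checking each pair (does one codeword prefix another?):
  A='00' vs B='001': prefix -- VIOLATION

NO -- this is NOT a valid prefix code. A (00) is a prefix of B (001).


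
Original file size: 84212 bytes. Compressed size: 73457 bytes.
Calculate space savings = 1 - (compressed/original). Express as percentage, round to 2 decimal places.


ratio = compressed/original = 73457/84212 = 0.872287
savings = 1 - ratio = 1 - 0.872287 = 0.127713
as a percentage: 0.127713 * 100 = 12.77%

Space savings = 1 - 73457/84212 = 12.77%


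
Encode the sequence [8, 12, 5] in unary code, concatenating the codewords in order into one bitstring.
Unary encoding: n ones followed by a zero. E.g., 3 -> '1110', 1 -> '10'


Encode each number as n ones followed by a terminating 0:
  8 -> 111111110 (9 bits)
  12 -> 1111111111110 (13 bits)
  5 -> 111110 (6 bits)
Total length = 9 + 13 + 6 = 28 bits.

Unary([8, 12, 5]) = 1111111101111111111110111110 (28 bits)


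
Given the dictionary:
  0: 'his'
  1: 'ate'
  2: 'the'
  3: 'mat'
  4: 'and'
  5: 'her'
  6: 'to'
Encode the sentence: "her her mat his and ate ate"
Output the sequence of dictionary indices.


Look up each word in the dictionary:
  'her' -> 5
  'her' -> 5
  'mat' -> 3
  'his' -> 0
  'and' -> 4
  'ate' -> 1
  'ate' -> 1

Encoded: [5, 5, 3, 0, 4, 1, 1]


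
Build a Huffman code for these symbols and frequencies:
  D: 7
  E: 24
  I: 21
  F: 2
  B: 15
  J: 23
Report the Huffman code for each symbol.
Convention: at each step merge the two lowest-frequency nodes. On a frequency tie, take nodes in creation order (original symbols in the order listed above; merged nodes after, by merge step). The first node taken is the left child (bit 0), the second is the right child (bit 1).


Huffman tree construction:
Step 1: Merge F(2) + D(7) = 9
Step 2: Merge (F+D)(9) + B(15) = 24
Step 3: Merge I(21) + J(23) = 44
Step 4: Merge E(24) + ((F+D)+B)(24) = 48
Step 5: Merge (I+J)(44) + (E+((F+D)+B))(48) = 92
Read each symbol's code off the tree from the root (left child = 0, right child = 1).

Codes:
  D: 1101 (length 4)
  E: 10 (length 2)
  I: 00 (length 2)
  F: 1100 (length 4)
  B: 111 (length 3)
  J: 01 (length 2)
Average code length: 217/92 = 2.3587 bits/symbol


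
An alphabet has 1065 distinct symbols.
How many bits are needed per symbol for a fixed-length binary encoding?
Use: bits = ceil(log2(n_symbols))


log2(1065) = 10.0566
Bracket: 2^10 = 1024 < 1065 <= 2^11 = 2048
So ceil(log2(1065)) = 11

bits = ceil(log2(1065)) = ceil(10.0566) = 11 bits


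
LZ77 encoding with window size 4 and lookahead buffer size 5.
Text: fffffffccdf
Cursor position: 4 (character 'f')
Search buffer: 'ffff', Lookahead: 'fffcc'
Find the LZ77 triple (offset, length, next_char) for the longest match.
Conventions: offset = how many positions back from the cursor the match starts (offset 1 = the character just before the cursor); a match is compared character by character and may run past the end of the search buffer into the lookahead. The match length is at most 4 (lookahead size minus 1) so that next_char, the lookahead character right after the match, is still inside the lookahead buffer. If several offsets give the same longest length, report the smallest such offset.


Try each offset into the search buffer:
  offset=1 (pos 3, char 'f'): match length 3
  offset=2 (pos 2, char 'f'): match length 3
  offset=3 (pos 1, char 'f'): match length 3
  offset=4 (pos 0, char 'f'): match length 3
Longest match has length 3, found at offsets 1, 2, 3, 4; take the smallest, offset 1.
next_char = character at position 4 + 3 = 7 -> 'c'

Best match: offset=1, length=3 (matching 'fff' starting at position 3)
LZ77 triple: (1, 3, 'c')


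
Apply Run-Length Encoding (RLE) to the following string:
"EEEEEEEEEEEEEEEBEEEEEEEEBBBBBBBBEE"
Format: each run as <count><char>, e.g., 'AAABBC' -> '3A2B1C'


Scanning runs left to right:
  i=0: run of 'E' x 15 -> '15E'
  i=15: run of 'B' x 1 -> '1B'
  i=16: run of 'E' x 8 -> '8E'
  i=24: run of 'B' x 8 -> '8B'
  i=32: run of 'E' x 2 -> '2E'

RLE = 15E1B8E8B2E


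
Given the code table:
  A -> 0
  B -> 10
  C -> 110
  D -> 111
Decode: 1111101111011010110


Decoding:
111 -> D
110 -> C
111 -> D
10 -> B
110 -> C
10 -> B
110 -> C


Result: DCDBCBC


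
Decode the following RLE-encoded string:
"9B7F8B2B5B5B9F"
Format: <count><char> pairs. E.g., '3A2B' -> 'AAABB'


Expanding each <count><char> pair:
  9B -> 'BBBBBBBBB'
  7F -> 'FFFFFFF'
  8B -> 'BBBBBBBB'
  2B -> 'BB'
  5B -> 'BBBBB'
  5B -> 'BBBBB'
  9F -> 'FFFFFFFFF'

Decoded = BBBBBBBBBFFFFFFFBBBBBBBBBBBBBBBBBBBBFFFFFFFFF


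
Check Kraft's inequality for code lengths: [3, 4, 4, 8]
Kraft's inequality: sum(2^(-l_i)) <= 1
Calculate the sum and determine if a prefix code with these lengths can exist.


Sum = 2^(-3) + 2^(-4) + 2^(-4) + 2^(-8)
    = 0.125 + 0.0625 + 0.0625 + 0.00390625
    = 65/256 = 0.25390625
Since 0.25390625 <= 1, Kraft's inequality IS satisfied.
A prefix code with these lengths CAN exist.

Kraft sum = 0.25390625. Satisfied.


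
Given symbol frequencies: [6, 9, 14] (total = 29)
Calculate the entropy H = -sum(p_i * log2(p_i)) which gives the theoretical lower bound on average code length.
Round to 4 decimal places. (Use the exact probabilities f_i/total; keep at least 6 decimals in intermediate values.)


Per-symbol terms -p_i * log2(p_i) with p_i = f_i/29:
  p = 6/29 = 0.206897: log2(p) = -2.273018, -p*log2(p) = 0.470280
  p = 9/29 = 0.310345: log2(p) = -1.688056, -p*log2(p) = 0.523879
  p = 14/29 = 0.482759: log2(p) = -1.050626, -p*log2(p) = 0.507199
H = 0.470280 + 0.523879 + 0.507199 = 1.501358

H = 1.5014 bits/symbol


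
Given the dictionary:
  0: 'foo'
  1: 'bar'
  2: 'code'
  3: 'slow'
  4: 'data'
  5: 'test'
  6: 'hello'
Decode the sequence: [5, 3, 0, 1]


Look up each index in the dictionary:
  5 -> 'test'
  3 -> 'slow'
  0 -> 'foo'
  1 -> 'bar'

Decoded: "test slow foo bar"


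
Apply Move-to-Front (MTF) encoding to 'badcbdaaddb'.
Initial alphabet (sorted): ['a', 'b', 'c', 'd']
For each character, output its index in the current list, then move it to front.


MTF encoding:
'b': index 1 in ['a', 'b', 'c', 'd'] -> ['b', 'a', 'c', 'd']
'a': index 1 in ['b', 'a', 'c', 'd'] -> ['a', 'b', 'c', 'd']
'd': index 3 in ['a', 'b', 'c', 'd'] -> ['d', 'a', 'b', 'c']
'c': index 3 in ['d', 'a', 'b', 'c'] -> ['c', 'd', 'a', 'b']
'b': index 3 in ['c', 'd', 'a', 'b'] -> ['b', 'c', 'd', 'a']
'd': index 2 in ['b', 'c', 'd', 'a'] -> ['d', 'b', 'c', 'a']
'a': index 3 in ['d', 'b', 'c', 'a'] -> ['a', 'd', 'b', 'c']
'a': index 0 in ['a', 'd', 'b', 'c'] -> ['a', 'd', 'b', 'c']
'd': index 1 in ['a', 'd', 'b', 'c'] -> ['d', 'a', 'b', 'c']
'd': index 0 in ['d', 'a', 'b', 'c'] -> ['d', 'a', 'b', 'c']
'b': index 2 in ['d', 'a', 'b', 'c'] -> ['b', 'd', 'a', 'c']


Output: [1, 1, 3, 3, 3, 2, 3, 0, 1, 0, 2]


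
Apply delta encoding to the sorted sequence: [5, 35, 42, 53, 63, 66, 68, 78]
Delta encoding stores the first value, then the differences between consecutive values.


First value: 5
Deltas:
  35 - 5 = 30
  42 - 35 = 7
  53 - 42 = 11
  63 - 53 = 10
  66 - 63 = 3
  68 - 66 = 2
  78 - 68 = 10


Delta encoded: [5, 30, 7, 11, 10, 3, 2, 10]


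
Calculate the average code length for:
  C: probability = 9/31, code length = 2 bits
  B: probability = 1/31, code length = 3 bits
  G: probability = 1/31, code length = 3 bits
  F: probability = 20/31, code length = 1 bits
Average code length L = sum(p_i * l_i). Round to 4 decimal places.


Weighted contributions p_i * l_i:
  C: (9/31) * 2 = 18/31
  B: (1/31) * 3 = 3/31
  G: (1/31) * 3 = 3/31
  F: (20/31) * 1 = 20/31
Sum = (18 + 3 + 3 + 20)/31 = 44/31

L = 44/31 = 1.4194 bits/symbol


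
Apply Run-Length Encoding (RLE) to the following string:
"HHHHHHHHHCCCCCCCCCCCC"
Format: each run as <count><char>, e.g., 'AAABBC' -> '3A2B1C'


Scanning runs left to right:
  i=0: run of 'H' x 9 -> '9H'
  i=9: run of 'C' x 12 -> '12C'

RLE = 9H12C


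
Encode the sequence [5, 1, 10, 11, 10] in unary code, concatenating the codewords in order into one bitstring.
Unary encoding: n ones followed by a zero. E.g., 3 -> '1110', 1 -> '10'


Encode each number as n ones followed by a terminating 0:
  5 -> 111110 (6 bits)
  1 -> 10 (2 bits)
  10 -> 11111111110 (11 bits)
  11 -> 111111111110 (12 bits)
  10 -> 11111111110 (11 bits)
Total length = 6 + 2 + 11 + 12 + 11 = 42 bits.

Unary([5, 1, 10, 11, 10]) = 111110101111111111011111111111011111111110 (42 bits)


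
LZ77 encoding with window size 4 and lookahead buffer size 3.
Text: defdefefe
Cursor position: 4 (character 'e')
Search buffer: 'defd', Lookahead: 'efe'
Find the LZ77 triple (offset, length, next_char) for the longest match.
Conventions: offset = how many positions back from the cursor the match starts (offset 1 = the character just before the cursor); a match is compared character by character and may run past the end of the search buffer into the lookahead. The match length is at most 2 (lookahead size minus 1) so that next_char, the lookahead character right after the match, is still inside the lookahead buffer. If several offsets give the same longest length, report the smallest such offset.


Try each offset into the search buffer:
  offset=1 (pos 3, char 'd'): match length 0
  offset=2 (pos 2, char 'f'): match length 0
  offset=3 (pos 1, char 'e'): match length 2
  offset=4 (pos 0, char 'd'): match length 0
Longest match has length 2 at offset 3.
next_char = character at position 4 + 2 = 6 -> 'e'

Best match: offset=3, length=2 (matching 'ef' starting at position 1)
LZ77 triple: (3, 2, 'e')


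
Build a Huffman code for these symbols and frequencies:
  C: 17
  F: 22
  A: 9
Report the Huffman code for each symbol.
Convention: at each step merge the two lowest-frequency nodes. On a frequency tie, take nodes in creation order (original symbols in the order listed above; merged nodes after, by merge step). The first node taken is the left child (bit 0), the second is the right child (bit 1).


Huffman tree construction:
Step 1: Merge A(9) + C(17) = 26
Step 2: Merge F(22) + (A+C)(26) = 48
Read each symbol's code off the tree from the root (left child = 0, right child = 1).

Codes:
  C: 11 (length 2)
  F: 0 (length 1)
  A: 10 (length 2)
Average code length: 74/48 = 1.5417 bits/symbol


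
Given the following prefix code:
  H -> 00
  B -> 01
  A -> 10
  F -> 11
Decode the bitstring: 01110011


Decoding step by step:
Bits 01 -> B
Bits 11 -> F
Bits 00 -> H
Bits 11 -> F


Decoded message: BFHF


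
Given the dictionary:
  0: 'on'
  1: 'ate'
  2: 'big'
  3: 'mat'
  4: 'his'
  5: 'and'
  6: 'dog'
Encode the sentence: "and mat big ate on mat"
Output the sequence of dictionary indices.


Look up each word in the dictionary:
  'and' -> 5
  'mat' -> 3
  'big' -> 2
  'ate' -> 1
  'on' -> 0
  'mat' -> 3

Encoded: [5, 3, 2, 1, 0, 3]


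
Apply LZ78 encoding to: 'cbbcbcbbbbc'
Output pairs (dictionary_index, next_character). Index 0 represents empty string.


LZ78 encoding steps:
Dictionary: {0: ''}
Step 1: w='' (idx 0), next='c' -> output (0, 'c'), add 'c' as idx 1
Step 2: w='' (idx 0), next='b' -> output (0, 'b'), add 'b' as idx 2
Step 3: w='b' (idx 2), next='c' -> output (2, 'c'), add 'bc' as idx 3
Step 4: w='bc' (idx 3), next='b' -> output (3, 'b'), add 'bcb' as idx 4
Step 5: w='b' (idx 2), next='b' -> output (2, 'b'), add 'bb' as idx 5
Step 6: w='bc' (idx 3), end of input -> output (3, '')


Encoded: [(0, 'c'), (0, 'b'), (2, 'c'), (3, 'b'), (2, 'b'), (3, '')]


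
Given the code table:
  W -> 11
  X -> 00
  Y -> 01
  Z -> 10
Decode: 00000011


Decoding:
00 -> X
00 -> X
00 -> X
11 -> W


Result: XXXW


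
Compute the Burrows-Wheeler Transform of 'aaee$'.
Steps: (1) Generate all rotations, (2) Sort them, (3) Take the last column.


Rotations (sorted):
  0: $aaee -> last char: e
  1: aaee$ -> last char: $
  2: aee$a -> last char: a
  3: e$aae -> last char: e
  4: ee$aa -> last char: a


BWT = e$aea


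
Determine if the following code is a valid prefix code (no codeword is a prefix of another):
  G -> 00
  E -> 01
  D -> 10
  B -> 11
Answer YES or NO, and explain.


Checking each pair (does one codeword prefix another?):
  G='00' vs E='01': no prefix
  G='00' vs D='10': no prefix
  G='00' vs B='11': no prefix
  E='01' vs G='00': no prefix
  E='01' vs D='10': no prefix
  E='01' vs B='11': no prefix
  D='10' vs G='00': no prefix
  D='10' vs E='01': no prefix
  D='10' vs B='11': no prefix
  B='11' vs G='00': no prefix
  B='11' vs E='01': no prefix
  B='11' vs D='10': no prefix
No violation found over all pairs.

YES -- this is a valid prefix code. No codeword is a prefix of any other codeword.


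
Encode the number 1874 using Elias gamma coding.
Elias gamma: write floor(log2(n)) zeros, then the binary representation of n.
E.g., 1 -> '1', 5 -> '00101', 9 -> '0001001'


num_bits = floor(log2(1874)) + 1 = 11
leading_zeros = num_bits - 1 = 10
binary(1874) = 11101010010

Elias gamma(1874) = '0000000000' + '11101010010' = 000000000011101010010 (21 bits)


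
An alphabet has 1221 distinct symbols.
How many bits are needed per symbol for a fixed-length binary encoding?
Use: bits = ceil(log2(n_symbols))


log2(1221) = 10.2538
Bracket: 2^10 = 1024 < 1221 <= 2^11 = 2048
So ceil(log2(1221)) = 11

bits = ceil(log2(1221)) = ceil(10.2538) = 11 bits


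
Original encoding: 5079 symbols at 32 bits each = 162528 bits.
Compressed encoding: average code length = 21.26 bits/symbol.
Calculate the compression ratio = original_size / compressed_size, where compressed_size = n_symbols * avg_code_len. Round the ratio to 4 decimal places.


original_size = n_symbols * orig_bits = 5079 * 32 = 162528 bits
compressed_size = n_symbols * avg_code_len = 5079 * 21.26 = 107979.54 bits
ratio = original_size / compressed_size = 162528 / 107979.54 = 1.5052

Compression ratio = 1.5052


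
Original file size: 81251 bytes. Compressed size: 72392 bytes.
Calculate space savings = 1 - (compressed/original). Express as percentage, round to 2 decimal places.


ratio = compressed/original = 72392/81251 = 0.890967
savings = 1 - ratio = 1 - 0.890967 = 0.109033
as a percentage: 0.109033 * 100 = 10.9%

Space savings = 1 - 72392/81251 = 10.9%


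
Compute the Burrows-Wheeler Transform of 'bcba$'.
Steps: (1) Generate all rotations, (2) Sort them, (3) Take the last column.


Rotations (sorted):
  0: $bcba -> last char: a
  1: a$bcb -> last char: b
  2: ba$bc -> last char: c
  3: bcba$ -> last char: $
  4: cba$b -> last char: b


BWT = abc$b


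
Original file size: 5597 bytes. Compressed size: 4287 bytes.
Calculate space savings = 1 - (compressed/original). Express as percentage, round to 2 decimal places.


ratio = compressed/original = 4287/5597 = 0.765946
savings = 1 - ratio = 1 - 0.765946 = 0.234054
as a percentage: 0.234054 * 100 = 23.41%

Space savings = 1 - 4287/5597 = 23.41%


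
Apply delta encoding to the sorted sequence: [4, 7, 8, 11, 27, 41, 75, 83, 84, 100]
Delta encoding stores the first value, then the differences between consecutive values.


First value: 4
Deltas:
  7 - 4 = 3
  8 - 7 = 1
  11 - 8 = 3
  27 - 11 = 16
  41 - 27 = 14
  75 - 41 = 34
  83 - 75 = 8
  84 - 83 = 1
  100 - 84 = 16


Delta encoded: [4, 3, 1, 3, 16, 14, 34, 8, 1, 16]


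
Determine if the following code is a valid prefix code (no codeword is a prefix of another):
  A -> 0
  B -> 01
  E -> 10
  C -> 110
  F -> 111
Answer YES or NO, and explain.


Checking each pair (does one codeword prefix another?):
  A='0' vs B='01': prefix -- VIOLATION

NO -- this is NOT a valid prefix code. A (0) is a prefix of B (01).


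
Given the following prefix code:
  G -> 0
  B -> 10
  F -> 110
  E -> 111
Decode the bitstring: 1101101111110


Decoding step by step:
Bits 110 -> F
Bits 110 -> F
Bits 111 -> E
Bits 111 -> E
Bits 0 -> G


Decoded message: FFEEG


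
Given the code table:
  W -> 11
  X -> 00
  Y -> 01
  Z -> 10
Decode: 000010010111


Decoding:
00 -> X
00 -> X
10 -> Z
01 -> Y
01 -> Y
11 -> W


Result: XXZYYW


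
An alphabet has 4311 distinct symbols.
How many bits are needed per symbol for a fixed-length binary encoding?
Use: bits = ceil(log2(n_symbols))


log2(4311) = 12.0738
Bracket: 2^12 = 4096 < 4311 <= 2^13 = 8192
So ceil(log2(4311)) = 13

bits = ceil(log2(4311)) = ceil(12.0738) = 13 bits


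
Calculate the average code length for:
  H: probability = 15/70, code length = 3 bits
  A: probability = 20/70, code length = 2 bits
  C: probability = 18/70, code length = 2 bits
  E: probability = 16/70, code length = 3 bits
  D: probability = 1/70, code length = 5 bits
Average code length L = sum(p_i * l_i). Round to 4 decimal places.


Weighted contributions p_i * l_i:
  H: (15/70) * 3 = 45/70
  A: (20/70) * 2 = 40/70
  C: (18/70) * 2 = 36/70
  E: (16/70) * 3 = 48/70
  D: (1/70) * 5 = 5/70
Sum = (45 + 40 + 36 + 48 + 5)/70 = 174/70

L = 174/70 = 2.4857 bits/symbol


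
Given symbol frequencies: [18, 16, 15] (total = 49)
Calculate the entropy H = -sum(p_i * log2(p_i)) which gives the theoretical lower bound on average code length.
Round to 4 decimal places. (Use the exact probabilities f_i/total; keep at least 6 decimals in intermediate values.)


Per-symbol terms -p_i * log2(p_i) with p_i = f_i/49:
  p = 18/49 = 0.367347: log2(p) = -1.444785, -p*log2(p) = 0.530737
  p = 16/49 = 0.326531: log2(p) = -1.614710, -p*log2(p) = 0.527252
  p = 15/49 = 0.306122: log2(p) = -1.707819, -p*log2(p) = 0.522802
H = 0.530737 + 0.527252 + 0.522802 = 1.580791

H = 1.5808 bits/symbol


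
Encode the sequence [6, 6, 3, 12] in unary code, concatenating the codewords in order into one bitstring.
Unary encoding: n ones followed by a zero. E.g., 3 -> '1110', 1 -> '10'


Encode each number as n ones followed by a terminating 0:
  6 -> 1111110 (7 bits)
  6 -> 1111110 (7 bits)
  3 -> 1110 (4 bits)
  12 -> 1111111111110 (13 bits)
Total length = 7 + 7 + 4 + 13 = 31 bits.

Unary([6, 6, 3, 12]) = 1111110111111011101111111111110 (31 bits)


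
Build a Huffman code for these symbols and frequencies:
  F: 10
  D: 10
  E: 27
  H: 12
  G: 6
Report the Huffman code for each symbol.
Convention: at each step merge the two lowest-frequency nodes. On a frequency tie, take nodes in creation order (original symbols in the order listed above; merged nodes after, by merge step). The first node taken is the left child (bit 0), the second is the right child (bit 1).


Huffman tree construction:
Step 1: Merge G(6) + F(10) = 16
Step 2: Merge D(10) + H(12) = 22
Step 3: Merge (G+F)(16) + (D+H)(22) = 38
Step 4: Merge E(27) + ((G+F)+(D+H))(38) = 65
Read each symbol's code off the tree from the root (left child = 0, right child = 1).

Codes:
  F: 101 (length 3)
  D: 110 (length 3)
  E: 0 (length 1)
  H: 111 (length 3)
  G: 100 (length 3)
Average code length: 141/65 = 2.1692 bits/symbol


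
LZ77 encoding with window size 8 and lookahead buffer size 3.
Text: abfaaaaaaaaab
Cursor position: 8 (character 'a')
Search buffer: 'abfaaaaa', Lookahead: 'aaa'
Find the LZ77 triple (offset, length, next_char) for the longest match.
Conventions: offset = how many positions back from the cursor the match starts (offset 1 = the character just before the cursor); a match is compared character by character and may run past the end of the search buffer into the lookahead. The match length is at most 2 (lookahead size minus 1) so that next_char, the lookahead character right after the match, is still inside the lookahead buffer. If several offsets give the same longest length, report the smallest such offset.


Try each offset into the search buffer:
  offset=1 (pos 7, char 'a'): match length 2
  offset=2 (pos 6, char 'a'): match length 2
  offset=3 (pos 5, char 'a'): match length 2
  offset=4 (pos 4, char 'a'): match length 2
  offset=5 (pos 3, char 'a'): match length 2
  offset=6 (pos 2, char 'f'): match length 0
  offset=7 (pos 1, char 'b'): match length 0
  offset=8 (pos 0, char 'a'): match length 1
Longest match has length 2, found at offsets 1, 2, 3, 4, 5; take the smallest, offset 1.
next_char = character at position 8 + 2 = 10 -> 'a'

Best match: offset=1, length=2 (matching 'aa' starting at position 7)
LZ77 triple: (1, 2, 'a')


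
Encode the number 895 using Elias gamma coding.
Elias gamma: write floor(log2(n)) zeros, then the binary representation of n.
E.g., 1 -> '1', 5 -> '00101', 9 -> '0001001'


num_bits = floor(log2(895)) + 1 = 10
leading_zeros = num_bits - 1 = 9
binary(895) = 1101111111

Elias gamma(895) = '000000000' + '1101111111' = 0000000001101111111 (19 bits)


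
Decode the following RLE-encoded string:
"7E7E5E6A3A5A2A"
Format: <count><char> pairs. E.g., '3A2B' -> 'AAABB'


Expanding each <count><char> pair:
  7E -> 'EEEEEEE'
  7E -> 'EEEEEEE'
  5E -> 'EEEEE'
  6A -> 'AAAAAA'
  3A -> 'AAA'
  5A -> 'AAAAA'
  2A -> 'AA'

Decoded = EEEEEEEEEEEEEEEEEEEAAAAAAAAAAAAAAAA


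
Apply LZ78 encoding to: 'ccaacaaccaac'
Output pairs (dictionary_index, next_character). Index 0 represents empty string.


LZ78 encoding steps:
Dictionary: {0: ''}
Step 1: w='' (idx 0), next='c' -> output (0, 'c'), add 'c' as idx 1
Step 2: w='c' (idx 1), next='a' -> output (1, 'a'), add 'ca' as idx 2
Step 3: w='' (idx 0), next='a' -> output (0, 'a'), add 'a' as idx 3
Step 4: w='ca' (idx 2), next='a' -> output (2, 'a'), add 'caa' as idx 4
Step 5: w='c' (idx 1), next='c' -> output (1, 'c'), add 'cc' as idx 5
Step 6: w='a' (idx 3), next='a' -> output (3, 'a'), add 'aa' as idx 6
Step 7: w='c' (idx 1), end of input -> output (1, '')


Encoded: [(0, 'c'), (1, 'a'), (0, 'a'), (2, 'a'), (1, 'c'), (3, 'a'), (1, '')]


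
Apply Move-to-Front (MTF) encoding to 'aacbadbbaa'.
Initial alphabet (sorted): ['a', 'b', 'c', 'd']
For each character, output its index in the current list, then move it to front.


MTF encoding:
'a': index 0 in ['a', 'b', 'c', 'd'] -> ['a', 'b', 'c', 'd']
'a': index 0 in ['a', 'b', 'c', 'd'] -> ['a', 'b', 'c', 'd']
'c': index 2 in ['a', 'b', 'c', 'd'] -> ['c', 'a', 'b', 'd']
'b': index 2 in ['c', 'a', 'b', 'd'] -> ['b', 'c', 'a', 'd']
'a': index 2 in ['b', 'c', 'a', 'd'] -> ['a', 'b', 'c', 'd']
'd': index 3 in ['a', 'b', 'c', 'd'] -> ['d', 'a', 'b', 'c']
'b': index 2 in ['d', 'a', 'b', 'c'] -> ['b', 'd', 'a', 'c']
'b': index 0 in ['b', 'd', 'a', 'c'] -> ['b', 'd', 'a', 'c']
'a': index 2 in ['b', 'd', 'a', 'c'] -> ['a', 'b', 'd', 'c']
'a': index 0 in ['a', 'b', 'd', 'c'] -> ['a', 'b', 'd', 'c']


Output: [0, 0, 2, 2, 2, 3, 2, 0, 2, 0]


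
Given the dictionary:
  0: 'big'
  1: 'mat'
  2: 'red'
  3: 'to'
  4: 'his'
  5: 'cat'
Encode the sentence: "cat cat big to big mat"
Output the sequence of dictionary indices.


Look up each word in the dictionary:
  'cat' -> 5
  'cat' -> 5
  'big' -> 0
  'to' -> 3
  'big' -> 0
  'mat' -> 1

Encoded: [5, 5, 0, 3, 0, 1]


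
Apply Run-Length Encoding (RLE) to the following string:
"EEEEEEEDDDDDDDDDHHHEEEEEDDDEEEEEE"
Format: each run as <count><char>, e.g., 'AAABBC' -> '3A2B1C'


Scanning runs left to right:
  i=0: run of 'E' x 7 -> '7E'
  i=7: run of 'D' x 9 -> '9D'
  i=16: run of 'H' x 3 -> '3H'
  i=19: run of 'E' x 5 -> '5E'
  i=24: run of 'D' x 3 -> '3D'
  i=27: run of 'E' x 6 -> '6E'

RLE = 7E9D3H5E3D6E


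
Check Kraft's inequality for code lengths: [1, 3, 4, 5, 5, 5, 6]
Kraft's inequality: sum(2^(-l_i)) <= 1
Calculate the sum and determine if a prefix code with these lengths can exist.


Sum = 2^(-1) + 2^(-3) + 2^(-4) + 2^(-5) + 2^(-5) + 2^(-5) + 2^(-6)
    = 0.5 + 0.125 + 0.0625 + 0.03125 + 0.03125 + 0.03125 + 0.015625
    = 51/64 = 0.796875
Since 0.796875 <= 1, Kraft's inequality IS satisfied.
A prefix code with these lengths CAN exist.

Kraft sum = 0.796875. Satisfied.


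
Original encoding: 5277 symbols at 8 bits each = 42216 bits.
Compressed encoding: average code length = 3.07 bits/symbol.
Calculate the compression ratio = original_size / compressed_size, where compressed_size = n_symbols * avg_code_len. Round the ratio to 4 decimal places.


original_size = n_symbols * orig_bits = 5277 * 8 = 42216 bits
compressed_size = n_symbols * avg_code_len = 5277 * 3.07 = 16200.39 bits
ratio = original_size / compressed_size = 42216 / 16200.39 = 2.6059

Compression ratio = 2.6059


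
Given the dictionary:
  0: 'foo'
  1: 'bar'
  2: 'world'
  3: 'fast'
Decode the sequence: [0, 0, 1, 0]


Look up each index in the dictionary:
  0 -> 'foo'
  0 -> 'foo'
  1 -> 'bar'
  0 -> 'foo'

Decoded: "foo foo bar foo"


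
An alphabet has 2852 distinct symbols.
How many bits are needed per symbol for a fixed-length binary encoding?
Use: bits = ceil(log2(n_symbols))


log2(2852) = 11.4778
Bracket: 2^11 = 2048 < 2852 <= 2^12 = 4096
So ceil(log2(2852)) = 12

bits = ceil(log2(2852)) = ceil(11.4778) = 12 bits


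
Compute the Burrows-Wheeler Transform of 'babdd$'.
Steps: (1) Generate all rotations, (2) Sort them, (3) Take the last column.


Rotations (sorted):
  0: $babdd -> last char: d
  1: abdd$b -> last char: b
  2: babdd$ -> last char: $
  3: bdd$ba -> last char: a
  4: d$babd -> last char: d
  5: dd$bab -> last char: b


BWT = db$adb
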